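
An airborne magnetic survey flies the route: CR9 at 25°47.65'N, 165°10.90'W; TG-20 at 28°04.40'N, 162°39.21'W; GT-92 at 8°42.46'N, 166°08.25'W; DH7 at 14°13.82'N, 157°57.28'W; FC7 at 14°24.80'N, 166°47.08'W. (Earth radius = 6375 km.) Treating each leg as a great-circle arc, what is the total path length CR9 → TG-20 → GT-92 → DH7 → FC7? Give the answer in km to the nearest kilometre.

CR9: φ = +25.79417°, λ = -165.18167°
TG-20: φ = +28.07333°, λ = -162.65350°
GT-92: φ = +8.70767°, λ = -166.13750°
DH7: φ = +14.23033°, λ = -157.95467°
FC7: φ = +14.41333°, λ = -166.78467°
CR9→TG-20: c = 0.055942 rad, d = 356.63 km
TG-20→GT-92: c = 0.342823 rad, d = 2185.49 km
GT-92→DH7: c = 0.169891 rad, d = 1083.05 km
DH7→FC7: c = 0.149348 rad, d = 952.09 km
Total = 356.63 + 2185.49 + 1083.05 + 952.09 = 4577.27 km

4577 km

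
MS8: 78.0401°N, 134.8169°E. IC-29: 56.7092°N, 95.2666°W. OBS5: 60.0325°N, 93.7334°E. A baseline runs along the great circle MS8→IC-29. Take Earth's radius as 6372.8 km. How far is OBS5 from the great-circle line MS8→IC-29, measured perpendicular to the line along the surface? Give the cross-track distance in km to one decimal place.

866.7 km

δ₁₃ = central angle MS8→OBS5 = 0.388374 rad  (haversine)
θ₁₃ = bearing MS8→OBS5 = 240.093°,  θ₁₂ = bearing MS8→IC-29 = 39.113°
dₓₜ = R·arcsin(sin δ₁₃ · sin(θ₁₃ − θ₁₂)) = 6372.8·arcsin(0.37868·sin(200.980°)) = -866.709 km
|dₓₜ| = 866.709 km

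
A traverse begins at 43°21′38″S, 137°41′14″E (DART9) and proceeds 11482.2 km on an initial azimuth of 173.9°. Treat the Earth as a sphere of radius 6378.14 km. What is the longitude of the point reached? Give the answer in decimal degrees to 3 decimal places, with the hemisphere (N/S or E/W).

49.418°W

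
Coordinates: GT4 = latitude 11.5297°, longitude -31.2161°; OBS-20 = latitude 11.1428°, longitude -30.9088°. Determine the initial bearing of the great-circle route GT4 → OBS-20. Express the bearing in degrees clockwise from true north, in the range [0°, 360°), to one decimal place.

Δλ = 0.3073°
y = sin Δλ · cos φ₂ = 0.005262
x = cos φ₁ sin φ₂ − sin φ₁ cos φ₂ cos Δλ = -0.006750
θ = atan2(y, x) = 142.0594° → 142.0594° (mod 360°)

142.1°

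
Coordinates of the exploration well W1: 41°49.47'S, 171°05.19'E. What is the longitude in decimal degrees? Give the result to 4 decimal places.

171° + 5.19′/60 = 171 + 0.08650 = 171.0865°

171.0865°E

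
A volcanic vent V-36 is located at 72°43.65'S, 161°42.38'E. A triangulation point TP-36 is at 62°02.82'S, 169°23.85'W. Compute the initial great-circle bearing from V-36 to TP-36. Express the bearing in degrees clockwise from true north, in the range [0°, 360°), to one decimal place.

60.2°

V-36: φ = -72.72750°, λ = +161.70633°
TP-36: φ = -62.04700°, λ = -169.39750°
Δλ = 28.8962°
y = sin Δλ · cos φ₂ = 0.226510
x = cos φ₁ sin φ₂ − sin φ₁ cos φ₂ cos Δλ = 0.129604
θ = atan2(y, x) = 60.2228° → 60.2228° (mod 360°)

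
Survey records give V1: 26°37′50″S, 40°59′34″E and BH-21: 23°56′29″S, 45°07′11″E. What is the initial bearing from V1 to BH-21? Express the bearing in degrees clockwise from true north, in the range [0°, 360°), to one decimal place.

55.1°

V1: φ = -26.63056°, λ = +40.99278°
BH-21: φ = -23.94139°, λ = +45.11972°
Δλ = 4.1269°
y = sin Δλ · cos φ₂ = 0.065775
x = cos φ₁ sin φ₂ − sin φ₁ cos φ₂ cos Δλ = 0.045855
θ = atan2(y, x) = 55.1174° → 55.1174° (mod 360°)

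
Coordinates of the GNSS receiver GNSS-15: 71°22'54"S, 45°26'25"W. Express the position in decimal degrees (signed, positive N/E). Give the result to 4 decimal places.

lat: 71.3817° S → -71.3817°
lon: 45.4403° W → -45.4403°

-71.3817°, -45.4403°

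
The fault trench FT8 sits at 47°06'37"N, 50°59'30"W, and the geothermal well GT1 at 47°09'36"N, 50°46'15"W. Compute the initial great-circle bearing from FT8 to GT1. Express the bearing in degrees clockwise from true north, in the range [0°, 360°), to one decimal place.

FT8: φ = +47.11028°, λ = -50.99167°
GT1: φ = +47.16000°, λ = -50.77083°
Δλ = 0.2208°
y = sin Δλ · cos φ₂ = 0.002621
x = cos φ₁ sin φ₂ − sin φ₁ cos φ₂ cos Δλ = 0.000872
θ = atan2(y, x) = 71.6055° → 71.6055° (mod 360°)

71.6°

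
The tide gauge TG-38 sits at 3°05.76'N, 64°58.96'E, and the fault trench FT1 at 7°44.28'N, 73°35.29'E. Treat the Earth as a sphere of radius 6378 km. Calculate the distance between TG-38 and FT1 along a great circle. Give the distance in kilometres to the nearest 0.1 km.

1084.4 km

TG-38: φ = +3.09600°, λ = +64.98267°
FT1: φ = +7.73800°, λ = +73.58817°
Δφ = 4.6420°,  Δλ = 8.6055°
a = sin²(Δφ/2) + cos φ₁ cos φ₂ sin²(Δλ/2) = 0.007210
c = 2·arcsin(√a) = 0.170024 rad = 9.7417°
d = R·c = 6378 × 0.170024 = 1084.4 km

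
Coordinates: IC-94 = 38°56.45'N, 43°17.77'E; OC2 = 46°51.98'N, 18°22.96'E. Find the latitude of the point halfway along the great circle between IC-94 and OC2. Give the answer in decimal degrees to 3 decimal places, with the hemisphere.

43.582°N

IC-94: φ = +38.94083°, λ = +43.29617°
OC2: φ = +46.86633°, λ = +18.38267°
Bx = cos φ₂ cos Δλ = 0.620081,  By = cos φ₂ sin Δλ = -0.288009
φₘ = atan2(sin φ₁ + sin φ₂, √((cos φ₁ + Bx)² + By²)) = 43.58185°
λₘ = λ₁ + atan2(By, cos φ₁ + Bx) = 31.65422°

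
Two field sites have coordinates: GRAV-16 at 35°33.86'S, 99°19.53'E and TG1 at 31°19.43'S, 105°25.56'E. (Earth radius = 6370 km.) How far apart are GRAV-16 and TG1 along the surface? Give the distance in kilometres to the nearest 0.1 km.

GRAV-16: φ = -35.56433°, λ = +99.32550°
TG1: φ = -31.32383°, λ = +105.42600°
Δφ = 4.2405°,  Δλ = 6.1005°
a = sin²(Δφ/2) + cos φ₁ cos φ₂ sin²(Δλ/2) = 0.003336
c = 2·arcsin(√a) = 0.115587 rad = 6.6226°
d = R·c = 6370 × 0.115587 = 736.3 km

736.3 km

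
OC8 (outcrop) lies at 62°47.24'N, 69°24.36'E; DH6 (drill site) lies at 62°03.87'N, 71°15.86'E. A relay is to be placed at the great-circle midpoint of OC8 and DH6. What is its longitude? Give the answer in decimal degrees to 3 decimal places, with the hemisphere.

OC8: φ = +62.78733°, λ = +69.40600°
DH6: φ = +62.06450°, λ = +71.26433°
Bx = cos φ₂ cos Δλ = 0.468231,  By = cos φ₂ sin Δλ = 0.015192
φₘ = atan2(sin φ₁ + sin φ₂, √((cos φ₁ + Bx)² + By²)) = 62.42901°
λₘ = λ₁ + atan2(By, cos φ₁ + Bx) = 70.34639°

70.346°E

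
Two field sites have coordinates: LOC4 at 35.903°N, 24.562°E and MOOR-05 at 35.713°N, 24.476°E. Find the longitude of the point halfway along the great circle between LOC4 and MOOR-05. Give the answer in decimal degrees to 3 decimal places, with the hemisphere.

24.519°E

Bx = cos φ₂ cos Δλ = 0.811950,  By = cos φ₂ sin Δλ = -0.001219
φₘ = atan2(sin φ₁ + sin φ₂, √((cos φ₁ + Bx)² + By²)) = 35.80801°
λₘ = λ₁ + atan2(By, cos φ₁ + Bx) = 24.51895°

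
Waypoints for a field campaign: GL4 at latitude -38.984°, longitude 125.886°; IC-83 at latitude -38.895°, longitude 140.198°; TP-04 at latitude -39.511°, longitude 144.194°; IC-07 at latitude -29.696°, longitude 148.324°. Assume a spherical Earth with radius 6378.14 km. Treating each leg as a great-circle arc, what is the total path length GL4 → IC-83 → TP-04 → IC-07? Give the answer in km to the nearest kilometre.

2745 km

GL4→IC-83: c = 0.194096 rad, d = 1237.97 km
IC-83→TP-04: c = 0.055099 rad, d = 351.43 km
TP-04→IC-07: c = 0.181229 rad, d = 1155.90 km
Total = 1237.97 + 351.43 + 1155.90 = 2745.30 km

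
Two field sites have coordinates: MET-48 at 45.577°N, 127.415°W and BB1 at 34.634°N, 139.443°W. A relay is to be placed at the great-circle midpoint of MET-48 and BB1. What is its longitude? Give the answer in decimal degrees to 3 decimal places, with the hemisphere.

Bx = cos φ₂ cos Δλ = 0.804735,  By = cos φ₂ sin Δλ = -0.171463
φₘ = atan2(sin φ₁ + sin φ₂, √((cos φ₁ + Bx)² + By²)) = 40.26035°
λₘ = λ₁ + atan2(By, cos φ₁ + Bx) = -133.91596°

133.916°W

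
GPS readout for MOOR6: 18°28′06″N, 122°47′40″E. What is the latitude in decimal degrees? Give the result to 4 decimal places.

18° + 28′/60 + 6″/3600 = 18 + 0.46667 + 0.00167 = 18.4683°

18.4683°N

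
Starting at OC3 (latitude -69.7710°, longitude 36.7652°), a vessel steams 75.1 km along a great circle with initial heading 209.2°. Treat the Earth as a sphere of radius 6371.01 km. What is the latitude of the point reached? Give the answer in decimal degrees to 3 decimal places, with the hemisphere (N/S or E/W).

70.358°S

δ = d/R = 75.1/6371.01 = 0.011788 rad
φ₂ = arcsin(sin φ₁ cos δ + cos φ₁ sin δ cos θ)
   = arcsin(-0.93832·0.99993 + 0.34577·0.01179·-0.87292) = -70.35791°
λ₂ = λ₁ + atan2(sin θ sin δ cos φ₁, cos δ − sin φ₁ sin φ₂) = 35.78495°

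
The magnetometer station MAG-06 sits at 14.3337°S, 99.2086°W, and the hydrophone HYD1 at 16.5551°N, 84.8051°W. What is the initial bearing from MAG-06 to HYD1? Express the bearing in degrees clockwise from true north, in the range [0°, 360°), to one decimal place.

25.2°

Δλ = 14.4035°
y = sin Δλ · cos φ₂ = 0.238437
x = cos φ₁ sin φ₂ − sin φ₁ cos φ₂ cos Δλ = 0.505914
θ = atan2(y, x) = 25.2345° → 25.2345° (mod 360°)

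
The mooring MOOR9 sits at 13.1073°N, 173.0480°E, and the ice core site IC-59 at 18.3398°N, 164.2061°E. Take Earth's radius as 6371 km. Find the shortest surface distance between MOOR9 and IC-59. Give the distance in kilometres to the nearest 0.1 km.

Δφ = 5.2325°,  Δλ = -8.8419°
a = sin²(Δφ/2) + cos φ₁ cos φ₂ sin²(Δλ/2) = 0.007577
c = 2·arcsin(√a) = 0.174309 rad = 9.9872°
d = R·c = 6371 × 0.174309 = 1110.5 km

1110.5 km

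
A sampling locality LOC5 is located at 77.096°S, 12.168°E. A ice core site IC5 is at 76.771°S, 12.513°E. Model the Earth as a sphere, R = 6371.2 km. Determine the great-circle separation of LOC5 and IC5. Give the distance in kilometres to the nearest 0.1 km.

Δφ = 0.3250°,  Δλ = 0.3450°
a = sin²(Δφ/2) + cos φ₁ cos φ₂ sin²(Δλ/2) = 0.000009
c = 2·arcsin(√a) = 0.005833 rad = 0.3342°
d = R·c = 6371.2 × 0.005833 = 37.2 km

37.2 km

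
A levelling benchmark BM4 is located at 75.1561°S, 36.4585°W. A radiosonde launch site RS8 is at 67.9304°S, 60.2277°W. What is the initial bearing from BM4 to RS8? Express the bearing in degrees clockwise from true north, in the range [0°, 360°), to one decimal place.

Δλ = -23.7692°
y = sin Δλ · cos φ₂ = -0.151440
x = cos φ₁ sin φ₂ − sin φ₁ cos φ₂ cos Δλ = 0.094971
θ = atan2(y, x) = -57.9075° → 302.0925° (mod 360°)

302.1°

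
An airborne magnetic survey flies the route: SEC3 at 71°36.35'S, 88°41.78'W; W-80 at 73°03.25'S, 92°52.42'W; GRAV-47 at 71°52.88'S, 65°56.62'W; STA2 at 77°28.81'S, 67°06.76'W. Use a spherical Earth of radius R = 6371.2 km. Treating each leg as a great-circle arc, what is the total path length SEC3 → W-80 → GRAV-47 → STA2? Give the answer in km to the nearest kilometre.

SEC3: φ = -71.60583°, λ = -88.69633°
W-80: φ = -73.05417°, λ = -92.87367°
GRAV-47: φ = -71.88133°, λ = -65.94367°
STA2: φ = -77.48017°, λ = -67.11267°
SEC3→W-80: c = 0.033582 rad, d = 213.96 km
W-80→GRAV-47: c = 0.141814 rad, d = 903.52 km
GRAV-47→STA2: c = 0.097862 rad, d = 623.50 km
Total = 213.96 + 903.52 + 623.50 = 1740.98 km

1741 km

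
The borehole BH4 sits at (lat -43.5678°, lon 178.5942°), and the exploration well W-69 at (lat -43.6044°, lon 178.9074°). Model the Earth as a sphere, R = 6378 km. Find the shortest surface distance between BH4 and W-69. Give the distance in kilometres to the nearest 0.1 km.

25.6 km

Δφ = -0.0366°,  Δλ = 0.3132°
a = sin²(Δφ/2) + cos φ₁ cos φ₂ sin²(Δλ/2) = 0.000004
c = 2·arcsin(√a) = 0.004011 rad = 0.2298°
d = R·c = 6378 × 0.004011 = 25.6 km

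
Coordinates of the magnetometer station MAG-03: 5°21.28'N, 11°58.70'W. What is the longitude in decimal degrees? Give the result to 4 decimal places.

11° + 58.70′/60 = 11 + 0.97833 = 11.9783°

11.9783°W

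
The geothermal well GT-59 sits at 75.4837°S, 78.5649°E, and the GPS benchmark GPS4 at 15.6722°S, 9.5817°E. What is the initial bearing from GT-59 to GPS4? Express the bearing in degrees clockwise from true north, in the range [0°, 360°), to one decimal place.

Δλ = -68.9832°
y = sin Δλ · cos φ₂ = -0.898771
x = cos φ₁ sin φ₂ − sin φ₁ cos φ₂ cos Δλ = 0.266575
θ = atan2(y, x) = -73.4797° → 286.5203° (mod 360°)

286.5°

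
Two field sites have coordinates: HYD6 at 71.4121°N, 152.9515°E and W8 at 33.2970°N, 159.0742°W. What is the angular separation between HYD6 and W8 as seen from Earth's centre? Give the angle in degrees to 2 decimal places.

45.68°

Δφ = -38.1151°,  Δλ = 47.9743°
a = sin²(Δφ/2) + cos φ₁ cos φ₂ sin²(Δλ/2) = 0.150646
c = 2·arcsin(√a) = 0.797207 rad = 45.6766°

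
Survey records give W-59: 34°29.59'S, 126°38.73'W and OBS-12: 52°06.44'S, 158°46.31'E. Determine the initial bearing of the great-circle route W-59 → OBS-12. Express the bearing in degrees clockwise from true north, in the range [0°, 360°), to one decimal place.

W-59: φ = -34.49317°, λ = -126.64550°
OBS-12: φ = -52.10733°, λ = +158.77183°
Δλ = -74.5827°
y = sin Δλ · cos φ₂ = -0.592083
x = cos φ₁ sin φ₂ − sin φ₁ cos φ₂ cos Δλ = -0.557956
θ = atan2(y, x) = -133.3003° → 226.6997° (mod 360°)

226.7°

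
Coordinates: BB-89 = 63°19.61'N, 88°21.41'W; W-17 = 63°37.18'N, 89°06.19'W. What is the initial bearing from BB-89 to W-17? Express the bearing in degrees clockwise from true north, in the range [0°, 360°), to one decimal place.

311.6°

BB-89: φ = +63.32683°, λ = -88.35683°
W-17: φ = +63.61967°, λ = -89.10317°
Δλ = -0.7463°
y = sin Δλ · cos φ₂ = -0.005788
x = cos φ₁ sin φ₂ − sin φ₁ cos φ₂ cos Δλ = 0.005145
θ = atan2(y, x) = -48.3665° → 311.6335° (mod 360°)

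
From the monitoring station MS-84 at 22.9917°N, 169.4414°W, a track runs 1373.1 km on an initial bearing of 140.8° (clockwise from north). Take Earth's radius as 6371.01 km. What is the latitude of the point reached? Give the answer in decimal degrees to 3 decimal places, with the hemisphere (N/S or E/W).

δ = d/R = 1373.1/6371.01 = 0.215523 rad
φ₂ = arcsin(sin φ₁ cos δ + cos φ₁ sin δ cos θ)
   = arcsin(0.39060·0.97686 + 0.92056·0.21386·-0.77494) = 13.23808°
λ₂ = λ₁ + atan2(sin θ sin δ cos φ₁, cos δ − sin φ₁ sin φ₂) = -161.45983°

13.238°N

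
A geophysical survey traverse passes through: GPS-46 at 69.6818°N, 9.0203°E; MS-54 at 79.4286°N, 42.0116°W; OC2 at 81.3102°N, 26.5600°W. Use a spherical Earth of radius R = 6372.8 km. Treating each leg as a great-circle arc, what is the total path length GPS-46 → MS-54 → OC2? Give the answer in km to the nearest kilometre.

GPS-46→MS-54: c = 0.276839 rad, d = 1764.24 km
MS-54→OC2: c = 0.055524 rad, d = 353.84 km
Total = 1764.24 + 353.84 = 2118.08 km

2118 km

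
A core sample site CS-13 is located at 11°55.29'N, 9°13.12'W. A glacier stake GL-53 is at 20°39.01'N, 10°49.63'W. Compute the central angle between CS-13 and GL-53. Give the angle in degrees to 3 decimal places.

8.864°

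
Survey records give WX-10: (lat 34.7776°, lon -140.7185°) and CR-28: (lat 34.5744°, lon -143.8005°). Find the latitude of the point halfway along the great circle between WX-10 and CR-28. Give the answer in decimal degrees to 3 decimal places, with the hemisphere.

34.686°N

Bx = cos φ₂ cos Δλ = 0.822199,  By = cos φ₂ sin Δλ = -0.044270
φₘ = atan2(sin φ₁ + sin φ₂, √((cos φ₁ + Bx)² + By²)) = 34.68570°
λₘ = λ₁ + atan2(By, cos φ₁ + Bx) = -142.26139°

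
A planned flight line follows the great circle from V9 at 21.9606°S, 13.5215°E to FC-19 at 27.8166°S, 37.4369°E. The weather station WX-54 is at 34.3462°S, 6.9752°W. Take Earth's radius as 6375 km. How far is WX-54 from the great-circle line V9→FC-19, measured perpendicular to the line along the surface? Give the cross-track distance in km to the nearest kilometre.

δ₁₃ = central angle V9→WX-54 = 0.381118 rad  (haversine)
θ₁₃ = bearing V9→WX-54 = 231.009°,  θ₁₂ = bearing V9→FC-19 = 109.990°
dₓₜ = R·arcsin(sin δ₁₃ · sin(θ₁₃ − θ₁₂)) = 6375·arcsin(0.37196·sin(121.019°)) = 2068.230 km
|dₓₜ| = 2068.230 km

2068 km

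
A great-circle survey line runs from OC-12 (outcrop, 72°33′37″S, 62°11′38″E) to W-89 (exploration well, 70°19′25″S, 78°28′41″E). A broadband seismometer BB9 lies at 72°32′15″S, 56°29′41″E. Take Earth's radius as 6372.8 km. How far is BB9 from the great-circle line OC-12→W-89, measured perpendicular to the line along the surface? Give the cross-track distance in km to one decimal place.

44.4 km

OC-12: φ = -72.56028°, λ = +62.19389°
W-89: φ = -70.32361°, λ = +78.47806°
BB9: φ = -72.53750°, λ = +56.49472°
δ₁₃ = central angle OC-12→BB9 = 0.029821 rad  (haversine)
θ₁₃ = bearing OC-12→BB9 = 268.044°,  θ₁₂ = bearing OC-12→W-89 = 74.524°
dₓₜ = R·arcsin(sin δ₁₃ · sin(θ₁₃ − θ₁₂)) = 6372.8·arcsin(0.02982·sin(193.520°)) = -44.424 km
|dₓₜ| = 44.424 km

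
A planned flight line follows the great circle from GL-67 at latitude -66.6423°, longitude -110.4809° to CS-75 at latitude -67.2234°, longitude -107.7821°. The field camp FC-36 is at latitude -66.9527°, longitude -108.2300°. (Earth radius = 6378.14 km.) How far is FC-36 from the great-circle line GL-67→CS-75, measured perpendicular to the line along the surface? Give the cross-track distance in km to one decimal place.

17.6 km

δ₁₃ = central angle GL-67→FC-36 = 0.016397 rad  (haversine)
θ₁₃ = bearing GL-67→FC-36 = 110.323°,  θ₁₂ = bearing GL-67→CS-75 = 120.028°
dₓₜ = R·arcsin(sin δ₁₃ · sin(θ₁₃ − θ₁₂)) = 6378.14·arcsin(0.01640·sin(-9.705°)) = -17.629 km
|dₓₜ| = 17.629 km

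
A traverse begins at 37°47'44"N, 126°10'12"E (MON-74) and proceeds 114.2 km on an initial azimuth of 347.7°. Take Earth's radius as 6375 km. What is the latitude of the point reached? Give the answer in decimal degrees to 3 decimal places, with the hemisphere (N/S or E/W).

38.798°N

MON-74: φ = +37.79556°, λ = +126.17000°
δ = d/R = 114.2/6375 = 0.017914 rad
φ₂ = arcsin(sin φ₁ cos δ + cos φ₁ sin δ cos θ)
   = arcsin(0.61285·0.99984 + 0.79020·0.01791·0.97705) = 38.79805°
λ₂ = λ₁ + atan2(sin θ sin δ cos φ₁, cos δ − sin φ₁ sin φ₂) = 125.88946°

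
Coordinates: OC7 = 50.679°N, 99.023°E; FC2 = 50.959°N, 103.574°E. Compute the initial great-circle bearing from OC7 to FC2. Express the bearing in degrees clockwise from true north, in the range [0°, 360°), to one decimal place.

82.7°

Δλ = 4.5510°
y = sin Δλ · cos φ₂ = 0.049978
x = cos φ₁ sin φ₂ − sin φ₁ cos φ₂ cos Δλ = 0.006423
θ = atan2(y, x) = 82.6765° → 82.6765° (mod 360°)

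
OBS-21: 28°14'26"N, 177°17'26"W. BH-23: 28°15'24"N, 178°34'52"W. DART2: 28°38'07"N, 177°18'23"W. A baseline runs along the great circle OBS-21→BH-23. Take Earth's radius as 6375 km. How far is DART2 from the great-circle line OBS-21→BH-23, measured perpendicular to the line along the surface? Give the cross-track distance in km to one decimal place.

43.9 km

OBS-21: φ = +28.24056°, λ = -177.29056°
BH-23: φ = +28.25667°, λ = -178.58111°
DART2: φ = +28.63528°, λ = -177.30639°
δ₁₃ = central angle OBS-21→DART2 = 0.006893 rad  (haversine)
θ₁₃ = bearing OBS-21→DART2 = 357.984°,  θ₁₂ = bearing OBS-21→BH-23 = 271.117°
dₓₜ = R·arcsin(sin δ₁₃ · sin(θ₁₃ − θ₁₂)) = 6375·arcsin(0.00689·sin(86.866°)) = 43.880 km
|dₓₜ| = 43.880 km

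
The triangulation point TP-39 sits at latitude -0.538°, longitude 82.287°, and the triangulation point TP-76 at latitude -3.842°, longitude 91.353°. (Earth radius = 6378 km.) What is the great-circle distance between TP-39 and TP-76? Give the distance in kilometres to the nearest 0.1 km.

Δφ = -3.3040°,  Δλ = 9.0660°
a = sin²(Δφ/2) + cos φ₁ cos φ₂ sin²(Δλ/2) = 0.007063
c = 2·arcsin(√a) = 0.168282 rad = 9.6419°
d = R·c = 6378 × 0.168282 = 1073.3 km

1073.3 km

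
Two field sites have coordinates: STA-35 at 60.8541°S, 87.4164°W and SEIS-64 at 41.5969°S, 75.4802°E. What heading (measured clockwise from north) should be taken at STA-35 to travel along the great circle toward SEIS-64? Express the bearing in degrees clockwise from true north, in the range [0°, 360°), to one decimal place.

Δλ = 162.8966°
y = sin Δλ · cos φ₂ = 0.219936
x = cos φ₁ sin φ₂ − sin φ₁ cos φ₂ cos Δλ = -0.947596
θ = atan2(y, x) = 166.9331° → 166.9331° (mod 360°)

166.9°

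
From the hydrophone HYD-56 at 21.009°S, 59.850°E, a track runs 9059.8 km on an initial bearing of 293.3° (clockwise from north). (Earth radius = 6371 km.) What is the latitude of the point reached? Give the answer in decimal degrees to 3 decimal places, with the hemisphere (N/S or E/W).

18.182°N

δ = d/R = 9059.8/6371 = 1.422037 rad
φ₂ = arcsin(sin φ₁ cos δ + cos φ₁ sin δ cos θ)
   = arcsin(-0.35851·0.14821 + 0.93352·0.98896·0.39555) = 18.18206°
λ₂ = λ₁ + atan2(sin θ sin δ cos φ₁, cos δ − sin φ₁ sin φ₂) = -13.09780°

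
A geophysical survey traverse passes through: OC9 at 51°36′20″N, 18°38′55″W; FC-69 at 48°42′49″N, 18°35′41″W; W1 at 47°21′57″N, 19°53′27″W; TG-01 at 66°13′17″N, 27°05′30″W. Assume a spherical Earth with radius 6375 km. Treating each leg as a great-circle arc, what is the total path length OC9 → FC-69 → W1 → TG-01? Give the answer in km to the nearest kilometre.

OC9: φ = +51.60556°, λ = -18.64861°
FC-69: φ = +48.71361°, λ = -18.59472°
W1: φ = +47.36583°, λ = -19.89083°
TG-01: φ = +66.22139°, λ = -27.09167°
OC9→FC-69: c = 0.050478 rad, d = 321.79 km
FC-69→W1: c = 0.027965 rad, d = 178.28 km
W1→TG-01: c = 0.335693 rad, d = 2140.04 km
Total = 321.79 + 178.28 + 2140.04 = 2640.11 km

2640 km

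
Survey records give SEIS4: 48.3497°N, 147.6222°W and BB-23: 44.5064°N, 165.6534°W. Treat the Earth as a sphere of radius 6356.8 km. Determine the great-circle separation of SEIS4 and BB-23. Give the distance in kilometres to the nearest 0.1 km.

1439.4 km

Δφ = -3.8433°,  Δλ = -18.0312°
a = sin²(Δφ/2) + cos φ₁ cos φ₂ sin²(Δλ/2) = 0.012763
c = 2·arcsin(√a) = 0.226431 rad = 12.9735°
d = R·c = 6356.8 × 0.226431 = 1439.4 km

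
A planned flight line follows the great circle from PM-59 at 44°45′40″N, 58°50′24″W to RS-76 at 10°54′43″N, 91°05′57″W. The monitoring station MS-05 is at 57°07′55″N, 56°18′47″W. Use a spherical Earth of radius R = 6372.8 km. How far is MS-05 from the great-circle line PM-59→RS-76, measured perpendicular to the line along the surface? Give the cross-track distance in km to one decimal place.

PM-59: φ = +44.76111°, λ = -58.84000°
RS-76: φ = +10.91194°, λ = -91.09917°
MS-05: φ = +57.13194°, λ = -56.31306°
δ₁₃ = central angle PM-59→MS-05 = 0.217654 rad  (haversine)
θ₁₃ = bearing PM-59→MS-05 = 6.362°,  θ₁₂ = bearing PM-59→RS-76 = 229.332°
dₓₜ = R·arcsin(sin δ₁₃ · sin(θ₁₃ − θ₁₂)) = 6372.8·arcsin(0.21594·sin(-222.971°)) = 941.427 km
|dₓₜ| = 941.427 km

941.4 km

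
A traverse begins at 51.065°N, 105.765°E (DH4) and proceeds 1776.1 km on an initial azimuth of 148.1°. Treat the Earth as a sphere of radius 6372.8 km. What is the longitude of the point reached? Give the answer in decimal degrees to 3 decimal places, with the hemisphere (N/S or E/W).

δ = d/R = 1776.1/6372.8 = 0.278700 rad
φ₂ = arcsin(sin φ₁ cos δ + cos φ₁ sin δ cos θ)
   = arcsin(0.77786·0.96141 + 0.62844·0.27511·-0.84897) = 36.94646°
λ₂ = λ₁ + atan2(sin θ sin δ cos φ₁, cos δ − sin φ₁ sin φ₂) = 116.24564°

116.246°E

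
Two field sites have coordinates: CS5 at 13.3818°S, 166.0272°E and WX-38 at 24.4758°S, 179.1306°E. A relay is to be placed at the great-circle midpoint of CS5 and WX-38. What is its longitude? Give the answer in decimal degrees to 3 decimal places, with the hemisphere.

172.360°E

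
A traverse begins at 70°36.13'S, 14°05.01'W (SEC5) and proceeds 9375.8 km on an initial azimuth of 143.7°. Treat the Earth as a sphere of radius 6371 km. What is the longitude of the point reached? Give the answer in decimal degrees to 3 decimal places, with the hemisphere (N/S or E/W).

SEC5: φ = -70.60217°, λ = -14.08350°
δ = d/R = 9375.8/6371 = 1.471637 rad
φ₂ = arcsin(sin φ₁ cos δ + cos φ₁ sin δ cos θ)
   = arcsin(-0.94324·0.09900 + 0.33213·0.99509·-0.80593) = -21.08372°
λ₂ = λ₁ + atan2(sin θ sin δ cos φ₁, cos δ − sin φ₁ sin φ₂) = 126.76510°

126.765°E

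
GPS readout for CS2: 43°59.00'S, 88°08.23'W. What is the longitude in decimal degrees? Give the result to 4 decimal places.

88.1372°W

88° + 8.23′/60 = 88 + 0.13717 = 88.1372°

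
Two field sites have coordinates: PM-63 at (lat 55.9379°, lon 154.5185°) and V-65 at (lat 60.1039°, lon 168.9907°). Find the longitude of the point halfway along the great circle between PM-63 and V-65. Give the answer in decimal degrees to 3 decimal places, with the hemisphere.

Bx = cos φ₂ cos Δλ = 0.482613,  By = cos φ₂ sin Δλ = 0.124562
φₘ = atan2(sin φ₁ + sin φ₂, √((cos φ₁ + Bx)² + By²)) = 58.22566°
λₘ = λ₁ + atan2(By, cos φ₁ + Bx) = 161.33082°

161.331°E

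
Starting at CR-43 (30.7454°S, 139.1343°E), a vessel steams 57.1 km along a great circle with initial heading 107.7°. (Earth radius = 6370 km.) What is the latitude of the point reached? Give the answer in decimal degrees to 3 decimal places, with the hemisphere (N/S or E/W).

30.900°S

δ = d/R = 57.1/6370 = 0.008964 rad
φ₂ = arcsin(sin φ₁ cos δ + cos φ₁ sin δ cos θ)
   = arcsin(-0.51122·0.99996 + 0.85945·0.00896·-0.30403) = -30.90030°
λ₂ = λ₁ + atan2(sin θ sin δ cos φ₁, cos δ − sin φ₁ sin φ₂) = 139.70452°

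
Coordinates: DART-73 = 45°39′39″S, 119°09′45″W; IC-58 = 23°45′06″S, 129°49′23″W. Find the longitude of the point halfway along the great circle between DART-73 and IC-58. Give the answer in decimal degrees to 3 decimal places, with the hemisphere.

125.209°W

DART-73: φ = -45.66083°, λ = -119.16250°
IC-58: φ = -23.75167°, λ = -129.82306°
Bx = cos φ₂ cos Δλ = 0.899502,  By = cos φ₂ sin Δλ = -0.169321
φₘ = atan2(sin φ₁ + sin φ₂, √((cos φ₁ + Bx)² + By²)) = -34.82046°
λₘ = λ₁ + atan2(By, cos φ₁ + Bx) = -125.20937°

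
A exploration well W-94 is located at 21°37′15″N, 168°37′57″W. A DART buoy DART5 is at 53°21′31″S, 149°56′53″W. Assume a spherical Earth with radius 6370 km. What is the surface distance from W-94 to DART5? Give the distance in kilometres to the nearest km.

8528 km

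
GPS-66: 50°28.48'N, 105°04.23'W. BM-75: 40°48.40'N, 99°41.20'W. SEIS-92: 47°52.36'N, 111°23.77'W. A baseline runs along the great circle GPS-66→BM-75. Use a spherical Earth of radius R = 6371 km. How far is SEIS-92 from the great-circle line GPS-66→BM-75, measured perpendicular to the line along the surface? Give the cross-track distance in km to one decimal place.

539.5 km

GPS-66: φ = +50.47467°, λ = -105.07050°
BM-75: φ = +40.80667°, λ = -99.68667°
SEIS-92: φ = +47.87267°, λ = -111.39617°
δ₁₃ = central angle GPS-66→SEIS-92 = 0.085233 rad  (haversine)
θ₁₃ = bearing GPS-66→SEIS-92 = 240.246°,  θ₁₂ = bearing GPS-66→BM-75 = 156.758°
dₓₜ = R·arcsin(sin δ₁₃ · sin(θ₁₃ − θ₁₂)) = 6371·arcsin(0.08513·sin(83.488°)) = 539.505 km
|dₓₜ| = 539.505 km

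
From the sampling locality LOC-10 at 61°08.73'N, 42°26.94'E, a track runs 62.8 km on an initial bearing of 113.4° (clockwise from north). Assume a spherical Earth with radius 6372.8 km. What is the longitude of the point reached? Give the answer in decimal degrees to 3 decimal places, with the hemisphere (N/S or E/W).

43.515°E

LOC-10: φ = +61.14550°, λ = +42.44900°
δ = d/R = 62.8/6372.8 = 0.009854 rad
φ₂ = arcsin(sin φ₁ cos δ + cos φ₁ sin δ cos θ)
   = arcsin(0.87585·0.99995 + 0.48259·0.00985·-0.39715) = 60.91705°
λ₂ = λ₁ + atan2(sin θ sin δ cos φ₁, cos δ − sin φ₁ sin φ₂) = 43.51509°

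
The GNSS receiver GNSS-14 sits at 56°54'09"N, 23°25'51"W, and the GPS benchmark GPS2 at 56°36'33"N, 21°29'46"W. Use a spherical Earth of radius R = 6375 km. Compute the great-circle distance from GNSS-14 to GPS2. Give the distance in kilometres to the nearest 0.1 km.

122.4 km

GNSS-14: φ = +56.90250°, λ = -23.43083°
GPS2: φ = +56.60917°, λ = -21.49611°
Δφ = -0.2933°,  Δλ = 1.9347°
a = sin²(Δφ/2) + cos φ₁ cos φ₂ sin²(Δλ/2) = 0.000092
c = 2·arcsin(√a) = 0.019206 rad = 1.1004°
d = R·c = 6375 × 0.019206 = 122.4 km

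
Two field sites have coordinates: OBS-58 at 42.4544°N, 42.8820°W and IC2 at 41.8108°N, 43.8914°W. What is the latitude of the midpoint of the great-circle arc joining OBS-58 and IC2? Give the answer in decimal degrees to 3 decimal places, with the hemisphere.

42.134°N

Bx = cos φ₂ cos Δλ = 0.745235,  By = cos φ₂ sin Δλ = -0.013130
φₘ = atan2(sin φ₁ + sin φ₂, √((cos φ₁ + Bx)² + By²)) = 42.13371°
λₘ = λ₁ + atan2(By, cos φ₁ + Bx) = -43.38926°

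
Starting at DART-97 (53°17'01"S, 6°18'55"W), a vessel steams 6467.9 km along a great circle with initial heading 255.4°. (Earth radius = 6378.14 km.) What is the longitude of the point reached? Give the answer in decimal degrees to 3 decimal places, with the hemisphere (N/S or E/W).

86.349°W

DART-97: φ = -53.28361°, λ = -6.31528°
δ = d/R = 6467.9/6378.14 = 1.014073 rad
φ₂ = arcsin(sin φ₁ cos δ + cos φ₁ sin δ cos θ)
   = arcsin(-0.80160·0.52841 + 0.59785·0.84899·-0.25207) = -33.47116°
λ₂ = λ₁ + atan2(sin θ sin δ cos φ₁, cos δ − sin φ₁ sin φ₂) = -86.34928°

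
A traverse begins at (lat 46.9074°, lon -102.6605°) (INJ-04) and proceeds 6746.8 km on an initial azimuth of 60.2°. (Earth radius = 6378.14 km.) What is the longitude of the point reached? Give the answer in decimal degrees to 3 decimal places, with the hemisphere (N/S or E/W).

δ = d/R = 6746.8/6378.14 = 1.057801 rad
φ₂ = arcsin(sin φ₁ cos δ + cos φ₁ sin δ cos θ)
   = arcsin(0.73025·0.49079 + 0.68318·0.87128·0.49697) = 40.86037°
λ₂ = λ₁ + atan2(sin θ sin δ cos φ₁, cos δ − sin φ₁ sin φ₂) = -14.10740°

14.107°W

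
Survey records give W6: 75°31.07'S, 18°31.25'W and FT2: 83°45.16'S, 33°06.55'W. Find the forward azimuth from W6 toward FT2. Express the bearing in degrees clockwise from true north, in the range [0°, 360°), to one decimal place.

W6: φ = -75.51783°, λ = -18.52083°
FT2: φ = -83.75267°, λ = -33.10917°
Δλ = -14.5883°
y = sin Δλ · cos φ₂ = -0.027409
x = cos φ₁ sin φ₂ − sin φ₁ cos φ₂ cos Δλ = -0.146627
θ = atan2(y, x) = -169.4120° → 190.5880° (mod 360°)

190.6°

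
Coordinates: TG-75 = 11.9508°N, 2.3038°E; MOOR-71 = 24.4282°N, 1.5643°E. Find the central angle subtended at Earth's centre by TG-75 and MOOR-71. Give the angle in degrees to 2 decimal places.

Δφ = 12.4774°,  Δλ = -0.7395°
a = sin²(Δφ/2) + cos φ₁ cos φ₂ sin²(Δλ/2) = 0.011846
c = 2·arcsin(√a) = 0.218115 rad = 12.4971°

12.50°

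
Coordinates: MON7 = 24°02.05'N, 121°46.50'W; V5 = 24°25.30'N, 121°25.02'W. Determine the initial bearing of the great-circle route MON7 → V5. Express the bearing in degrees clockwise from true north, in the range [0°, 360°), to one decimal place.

40.0°

MON7: φ = +24.03417°, λ = -121.77500°
V5: φ = +24.42167°, λ = -121.41700°
Δλ = 0.3580°
y = sin Δλ · cos φ₂ = 0.005689
x = cos φ₁ sin φ₂ − sin φ₁ cos φ₂ cos Δλ = 0.006770
θ = atan2(y, x) = 40.0407° → 40.0407° (mod 360°)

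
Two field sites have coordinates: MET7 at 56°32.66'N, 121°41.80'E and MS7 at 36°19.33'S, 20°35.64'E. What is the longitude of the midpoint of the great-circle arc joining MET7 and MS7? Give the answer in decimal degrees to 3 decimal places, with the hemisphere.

58.310°E

MET7: φ = +56.54433°, λ = +121.69667°
MS7: φ = -36.32217°, λ = +20.59400°
Bx = cos φ₂ cos Δλ = -0.155152,  By = cos φ₂ sin Δλ = -0.790619
φₘ = atan2(sin φ₁ + sin φ₂, √((cos φ₁ + Bx)² + By²)) = 15.30407°
λₘ = λ₁ + atan2(By, cos φ₁ + Bx) = 58.30983°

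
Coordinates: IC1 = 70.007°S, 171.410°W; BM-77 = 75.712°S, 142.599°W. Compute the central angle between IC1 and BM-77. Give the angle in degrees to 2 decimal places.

Δφ = -5.7050°,  Δλ = 28.8110°
a = sin²(Δφ/2) + cos φ₁ cos φ₂ sin²(Δλ/2) = 0.007699
c = 2·arcsin(√a) = 0.175715 rad = 10.0677°

10.07°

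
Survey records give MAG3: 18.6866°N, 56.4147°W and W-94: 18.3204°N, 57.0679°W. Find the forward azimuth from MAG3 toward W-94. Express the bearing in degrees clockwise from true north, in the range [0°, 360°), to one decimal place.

Δλ = -0.6532°
y = sin Δλ · cos φ₂ = -0.010822
x = cos φ₁ sin φ₂ − sin φ₁ cos φ₂ cos Δλ = -0.006372
θ = atan2(y, x) = -120.4870° → 239.5130° (mod 360°)

239.5°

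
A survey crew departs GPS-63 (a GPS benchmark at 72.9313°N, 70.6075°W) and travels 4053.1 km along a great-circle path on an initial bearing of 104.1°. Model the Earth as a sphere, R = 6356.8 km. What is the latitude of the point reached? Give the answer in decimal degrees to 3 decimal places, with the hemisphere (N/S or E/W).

δ = d/R = 4053.1/6356.8 = 0.637601 rad
φ₂ = arcsin(sin φ₁ cos δ + cos φ₁ sin δ cos θ)
   = arcsin(0.95595·0.80353 + 0.29352·0.59527·-0.24362) = 46.51619°
λ₂ = λ₁ + atan2(sin θ sin δ cos φ₁, cos δ − sin φ₁ sin φ₂) = -13.57628°

46.516°N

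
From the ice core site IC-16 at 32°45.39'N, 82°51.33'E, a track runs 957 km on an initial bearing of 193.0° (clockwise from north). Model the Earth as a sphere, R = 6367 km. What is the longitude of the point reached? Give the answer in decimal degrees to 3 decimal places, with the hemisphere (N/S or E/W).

IC-16: φ = +32.75650°, λ = +82.85550°
δ = d/R = 957/6367 = 0.150306 rad
φ₂ = arcsin(sin φ₁ cos δ + cos φ₁ sin δ cos θ)
   = arcsin(0.54107·0.98873 + 0.84098·0.14974·-0.97437) = 24.34740°
λ₂ = λ₁ + atan2(sin θ sin δ cos φ₁, cos δ − sin φ₁ sin φ₂) = 80.73664°

80.737°E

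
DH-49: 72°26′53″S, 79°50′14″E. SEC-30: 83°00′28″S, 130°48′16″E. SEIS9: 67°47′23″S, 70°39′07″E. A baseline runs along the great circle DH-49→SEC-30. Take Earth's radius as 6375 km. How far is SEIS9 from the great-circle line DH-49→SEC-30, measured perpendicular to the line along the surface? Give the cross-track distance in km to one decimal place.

166.6 km

DH-49: φ = -72.44806°, λ = +79.83722°
SEC-30: φ = -83.00778°, λ = +130.80444°
SEIS9: φ = -67.78972°, λ = +70.65194°
δ₁₃ = central angle DH-49→SEIS9 = 0.097661 rad  (haversine)
θ₁₃ = bearing DH-49→SEIS9 = 321.769°,  θ₁₂ = bearing DH-49→SEC-30 = 157.316°
dₓₜ = R·arcsin(sin δ₁₃ · sin(θ₁₃ − θ₁₂)) = 6375·arcsin(0.09751·sin(164.453°)) = 166.628 km
|dₓₜ| = 166.628 km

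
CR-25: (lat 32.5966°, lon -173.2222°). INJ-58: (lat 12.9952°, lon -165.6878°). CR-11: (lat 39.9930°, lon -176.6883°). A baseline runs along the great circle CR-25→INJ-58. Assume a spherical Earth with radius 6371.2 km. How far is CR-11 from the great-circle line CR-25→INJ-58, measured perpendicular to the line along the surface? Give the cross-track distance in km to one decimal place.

21.8 km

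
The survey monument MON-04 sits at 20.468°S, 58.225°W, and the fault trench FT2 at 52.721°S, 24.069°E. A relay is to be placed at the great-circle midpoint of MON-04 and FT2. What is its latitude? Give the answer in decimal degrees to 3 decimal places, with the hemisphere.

44.102°S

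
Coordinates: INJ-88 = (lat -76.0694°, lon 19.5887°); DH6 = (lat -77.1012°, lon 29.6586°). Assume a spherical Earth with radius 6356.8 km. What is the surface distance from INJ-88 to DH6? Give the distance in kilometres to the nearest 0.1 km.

Δφ = -1.0318°,  Δλ = 10.0699°
a = sin²(Δφ/2) + cos φ₁ cos φ₂ sin²(Δλ/2) = 0.000495
c = 2·arcsin(√a) = 0.044501 rad = 2.5497°
d = R·c = 6356.8 × 0.044501 = 282.9 km

282.9 km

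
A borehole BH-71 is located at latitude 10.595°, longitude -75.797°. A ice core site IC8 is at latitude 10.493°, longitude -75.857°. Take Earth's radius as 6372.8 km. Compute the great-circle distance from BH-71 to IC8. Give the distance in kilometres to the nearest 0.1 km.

Δφ = -0.1020°,  Δλ = -0.0600°
a = sin²(Δφ/2) + cos φ₁ cos φ₂ sin²(Δλ/2) = 0.000001
c = 2·arcsin(√a) = 0.002056 rad = 0.1178°
d = R·c = 6372.8 × 0.002056 = 13.1 km

13.1 km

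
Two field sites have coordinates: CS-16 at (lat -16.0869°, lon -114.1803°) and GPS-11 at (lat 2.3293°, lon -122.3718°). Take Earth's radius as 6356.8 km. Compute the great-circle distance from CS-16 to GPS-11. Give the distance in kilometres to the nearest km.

2232 km

Δφ = 18.4162°,  Δλ = -8.1915°
a = sin²(Δφ/2) + cos φ₁ cos φ₂ sin²(Δλ/2) = 0.030504
c = 2·arcsin(√a) = 0.351109 rad = 20.1171°
d = R·c = 6356.8 × 0.351109 = 2231.9 km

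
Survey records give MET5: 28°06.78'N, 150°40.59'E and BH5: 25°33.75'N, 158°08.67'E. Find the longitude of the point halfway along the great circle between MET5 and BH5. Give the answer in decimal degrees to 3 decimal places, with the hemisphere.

154.453°E

MET5: φ = +28.11300°, λ = +150.67650°
BH5: φ = +25.56250°, λ = +158.14450°
Bx = cos φ₂ cos Δλ = 0.894463,  By = cos φ₂ sin Δλ = 0.117250
φₘ = atan2(sin φ₁ + sin φ₂, √((cos φ₁ + Bx)² + By²)) = 26.88682°
λₘ = λ₁ + atan2(By, cos φ₁ + Bx) = 154.45262°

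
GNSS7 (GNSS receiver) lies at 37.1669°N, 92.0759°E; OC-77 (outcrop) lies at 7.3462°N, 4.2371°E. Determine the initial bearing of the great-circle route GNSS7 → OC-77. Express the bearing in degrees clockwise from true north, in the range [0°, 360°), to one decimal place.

Δλ = -87.8388°
y = sin Δλ · cos φ₂ = -0.991086
x = cos φ₁ sin φ₂ − sin φ₁ cos φ₂ cos Δλ = 0.079297
θ = atan2(y, x) = -85.4255° → 274.5745° (mod 360°)

274.6°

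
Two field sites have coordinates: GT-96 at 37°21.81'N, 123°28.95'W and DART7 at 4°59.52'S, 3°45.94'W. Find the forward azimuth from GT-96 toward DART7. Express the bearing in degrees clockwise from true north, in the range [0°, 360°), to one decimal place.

75.1°

GT-96: φ = +37.36350°, λ = -123.48250°
DART7: φ = -4.99200°, λ = -3.76567°
Δλ = 119.7168°
y = sin Δλ · cos φ₂ = 0.865192
x = cos φ₁ sin φ₂ − sin φ₁ cos φ₂ cos Δλ = 0.230532
θ = atan2(y, x) = 75.0801° → 75.0801° (mod 360°)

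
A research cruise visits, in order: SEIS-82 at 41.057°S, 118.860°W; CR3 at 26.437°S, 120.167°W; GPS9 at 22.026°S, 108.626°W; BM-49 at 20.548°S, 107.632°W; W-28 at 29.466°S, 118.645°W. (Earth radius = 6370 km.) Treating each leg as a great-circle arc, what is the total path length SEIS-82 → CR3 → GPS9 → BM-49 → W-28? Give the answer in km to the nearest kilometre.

SEIS-82→CR3: c = 0.255862 rad, d = 1629.84 km
CR3→GPS9: c = 0.199047 rad, d = 1267.93 km
GPS9→BM-49: c = 0.030442 rad, d = 193.92 km
BM-49→W-28: c = 0.233349 rad, d = 1486.44 km
Total = 1629.84 + 1267.93 + 193.92 + 1486.44 = 4578.12 km

4578 km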